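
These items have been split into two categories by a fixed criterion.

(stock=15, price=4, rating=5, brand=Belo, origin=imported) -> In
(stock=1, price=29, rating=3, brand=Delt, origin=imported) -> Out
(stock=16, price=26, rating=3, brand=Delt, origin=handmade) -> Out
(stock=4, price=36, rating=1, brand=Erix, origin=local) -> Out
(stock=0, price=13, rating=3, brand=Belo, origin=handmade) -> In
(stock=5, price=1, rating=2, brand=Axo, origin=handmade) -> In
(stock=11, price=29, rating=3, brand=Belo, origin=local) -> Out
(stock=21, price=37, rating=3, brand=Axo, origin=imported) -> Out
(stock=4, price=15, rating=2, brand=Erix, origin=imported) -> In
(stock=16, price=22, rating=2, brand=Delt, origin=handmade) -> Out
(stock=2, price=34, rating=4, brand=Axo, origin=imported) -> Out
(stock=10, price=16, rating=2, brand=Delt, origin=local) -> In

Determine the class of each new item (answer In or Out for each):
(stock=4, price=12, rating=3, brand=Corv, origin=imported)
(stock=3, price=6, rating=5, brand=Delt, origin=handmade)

'In' ⟺ price ≤ 16.

In, In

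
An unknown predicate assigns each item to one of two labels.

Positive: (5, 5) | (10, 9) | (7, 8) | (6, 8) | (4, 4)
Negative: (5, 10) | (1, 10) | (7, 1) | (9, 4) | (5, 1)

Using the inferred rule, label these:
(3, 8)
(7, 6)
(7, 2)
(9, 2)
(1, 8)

Negative, Positive, Negative, Negative, Negative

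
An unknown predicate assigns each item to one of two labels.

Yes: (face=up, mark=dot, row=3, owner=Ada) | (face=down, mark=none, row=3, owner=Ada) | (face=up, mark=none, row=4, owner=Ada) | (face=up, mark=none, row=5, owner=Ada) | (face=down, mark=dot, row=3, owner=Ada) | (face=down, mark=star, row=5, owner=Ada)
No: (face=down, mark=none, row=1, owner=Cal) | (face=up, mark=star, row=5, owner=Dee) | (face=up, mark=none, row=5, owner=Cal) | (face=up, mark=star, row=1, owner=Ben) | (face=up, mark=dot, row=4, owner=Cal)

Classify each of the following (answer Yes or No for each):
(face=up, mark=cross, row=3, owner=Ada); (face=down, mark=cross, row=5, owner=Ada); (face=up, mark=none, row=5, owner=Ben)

Yes, Yes, No

The pattern is that an item is 'Yes' exactly when: owner is Ada.
Yes: (face=up, mark=cross, row=3, owner=Ada), since owner is Ada. Yes: (face=down, mark=cross, row=5, owner=Ada), since owner is Ada. No: (face=up, mark=none, row=5, owner=Ben), since owner is Ben.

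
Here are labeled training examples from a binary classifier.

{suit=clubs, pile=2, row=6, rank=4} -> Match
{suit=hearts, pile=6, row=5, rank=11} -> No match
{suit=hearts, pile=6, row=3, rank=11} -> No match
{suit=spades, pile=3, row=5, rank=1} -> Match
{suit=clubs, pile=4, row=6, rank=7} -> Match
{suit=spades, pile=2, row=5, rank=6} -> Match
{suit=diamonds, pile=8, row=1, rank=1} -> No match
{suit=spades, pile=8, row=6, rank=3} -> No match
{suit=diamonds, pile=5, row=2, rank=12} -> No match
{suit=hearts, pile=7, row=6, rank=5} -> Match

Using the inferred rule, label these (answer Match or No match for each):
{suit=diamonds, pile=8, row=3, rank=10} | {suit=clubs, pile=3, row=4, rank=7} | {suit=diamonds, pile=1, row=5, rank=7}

No match, Match, Match

All 'Match' examples share one property — rank ≤ 7 AND pile ≤ 7 — and every 'No match' example lacks it.
{suit=diamonds, pile=8, row=3, rank=10}: rank = 10, pile = 8 — doesn't qualify, so No match. {suit=clubs, pile=3, row=4, rank=7}: rank = 7, pile = 3 — has this property, so Match. {suit=diamonds, pile=1, row=5, rank=7}: rank = 7, pile = 1 — has this property, so Match.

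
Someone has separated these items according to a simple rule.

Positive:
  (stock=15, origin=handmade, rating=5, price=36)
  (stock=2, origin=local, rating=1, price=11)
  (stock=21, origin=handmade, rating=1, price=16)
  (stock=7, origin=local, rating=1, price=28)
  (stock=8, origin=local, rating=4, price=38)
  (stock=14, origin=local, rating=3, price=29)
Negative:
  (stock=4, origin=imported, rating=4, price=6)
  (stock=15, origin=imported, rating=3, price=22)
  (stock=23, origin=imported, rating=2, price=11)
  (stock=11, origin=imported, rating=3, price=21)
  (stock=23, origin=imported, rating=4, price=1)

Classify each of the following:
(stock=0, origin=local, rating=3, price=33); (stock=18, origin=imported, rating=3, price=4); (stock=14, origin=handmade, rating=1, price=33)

Positive, Negative, Positive

The simplest hypothesis consistent with all the labels is: origin is not imported.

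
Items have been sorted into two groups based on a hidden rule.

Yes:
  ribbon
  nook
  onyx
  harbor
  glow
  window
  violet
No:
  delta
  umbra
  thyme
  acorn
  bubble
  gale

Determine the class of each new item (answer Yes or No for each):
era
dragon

No, Yes

The pattern is that an item is 'Yes' exactly when: even length AND contains 'o'.
era: length 3, no 'o', doesn't match → No. dragon: length 6, has 'o', checks out → Yes.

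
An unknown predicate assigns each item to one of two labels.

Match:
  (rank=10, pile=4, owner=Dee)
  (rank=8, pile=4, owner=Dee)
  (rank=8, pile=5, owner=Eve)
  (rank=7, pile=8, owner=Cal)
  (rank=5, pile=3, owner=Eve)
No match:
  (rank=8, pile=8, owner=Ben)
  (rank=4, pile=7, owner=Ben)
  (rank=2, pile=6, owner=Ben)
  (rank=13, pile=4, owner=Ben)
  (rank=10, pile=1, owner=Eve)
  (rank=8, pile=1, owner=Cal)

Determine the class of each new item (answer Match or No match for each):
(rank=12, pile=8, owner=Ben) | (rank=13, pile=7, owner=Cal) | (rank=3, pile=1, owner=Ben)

The distinguishing property — owner is not Ben AND pile ≥ 3 — holds for all the 'Match' cases and none of the 'No match' cases.
(rank=12, pile=8, owner=Ben): owner is Ben, pile = 8 — fails the rule, so No match.
(rank=13, pile=7, owner=Cal): owner is Cal, pile = 7 — qualifies, so Match.
(rank=3, pile=1, owner=Ben): owner is Ben, pile = 1 — fails the rule, so No match.

No match, Match, No match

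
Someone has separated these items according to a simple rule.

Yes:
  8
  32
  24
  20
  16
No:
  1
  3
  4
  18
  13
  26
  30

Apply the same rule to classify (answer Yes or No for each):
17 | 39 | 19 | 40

No, No, No, Yes

Every 'Yes' example satisfies: multiple of 4 AND at least 8. None of the 'No' examples do.
17 — 17 = 4·4 + 1, 17 ≥ 8, hence No.
39 — 39 = 4·9 + 3, 39 ≥ 8, hence No.
19 — 19 = 4·4 + 3, 19 ≥ 8, hence No.
40 — 40 = 4·10, 40 ≥ 8, hence Yes.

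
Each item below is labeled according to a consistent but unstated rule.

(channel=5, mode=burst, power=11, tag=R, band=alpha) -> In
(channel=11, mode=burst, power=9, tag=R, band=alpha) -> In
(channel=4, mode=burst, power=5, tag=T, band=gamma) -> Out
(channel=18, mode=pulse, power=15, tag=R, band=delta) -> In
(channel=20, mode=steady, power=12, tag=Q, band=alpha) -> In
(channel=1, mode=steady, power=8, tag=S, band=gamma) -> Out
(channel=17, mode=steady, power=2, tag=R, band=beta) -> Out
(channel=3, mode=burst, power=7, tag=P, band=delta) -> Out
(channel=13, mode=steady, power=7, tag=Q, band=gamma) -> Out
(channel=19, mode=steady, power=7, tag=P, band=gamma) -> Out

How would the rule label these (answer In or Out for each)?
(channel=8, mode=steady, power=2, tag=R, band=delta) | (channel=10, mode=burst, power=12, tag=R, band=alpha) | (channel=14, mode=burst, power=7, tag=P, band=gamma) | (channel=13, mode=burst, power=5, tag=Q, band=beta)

Out, In, Out, Out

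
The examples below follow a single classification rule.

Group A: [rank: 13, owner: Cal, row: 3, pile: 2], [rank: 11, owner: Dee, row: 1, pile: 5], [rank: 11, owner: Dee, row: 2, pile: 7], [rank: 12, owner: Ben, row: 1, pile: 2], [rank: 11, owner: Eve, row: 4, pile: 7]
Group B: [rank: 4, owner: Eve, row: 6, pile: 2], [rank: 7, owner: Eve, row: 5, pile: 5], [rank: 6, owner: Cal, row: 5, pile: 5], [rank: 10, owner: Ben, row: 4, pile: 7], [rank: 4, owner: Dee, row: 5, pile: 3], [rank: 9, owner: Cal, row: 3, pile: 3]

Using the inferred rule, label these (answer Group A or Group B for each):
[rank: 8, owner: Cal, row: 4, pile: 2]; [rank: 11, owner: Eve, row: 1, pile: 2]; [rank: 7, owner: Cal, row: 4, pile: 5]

Group B, Group A, Group B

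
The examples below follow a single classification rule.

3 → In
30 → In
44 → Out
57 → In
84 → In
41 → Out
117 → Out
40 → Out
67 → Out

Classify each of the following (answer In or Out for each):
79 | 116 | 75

Out, Out, In

One predicate separates the groups cleanly: ≡ 3 (mod 9).
79 → 79 mod 9 = 7 → Out. 116 → 116 mod 9 = 8 → Out. 75 → 75 mod 9 = 3 → In.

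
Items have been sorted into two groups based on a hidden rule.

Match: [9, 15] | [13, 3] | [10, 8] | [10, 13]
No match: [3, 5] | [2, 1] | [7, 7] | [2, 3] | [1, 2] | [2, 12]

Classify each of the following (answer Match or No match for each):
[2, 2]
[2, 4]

The rule appears to be: sum ≥ 16.
[2, 2] → 2+2 = 4 → No match.
[2, 4] → 2+4 = 6 → No match.

No match, No match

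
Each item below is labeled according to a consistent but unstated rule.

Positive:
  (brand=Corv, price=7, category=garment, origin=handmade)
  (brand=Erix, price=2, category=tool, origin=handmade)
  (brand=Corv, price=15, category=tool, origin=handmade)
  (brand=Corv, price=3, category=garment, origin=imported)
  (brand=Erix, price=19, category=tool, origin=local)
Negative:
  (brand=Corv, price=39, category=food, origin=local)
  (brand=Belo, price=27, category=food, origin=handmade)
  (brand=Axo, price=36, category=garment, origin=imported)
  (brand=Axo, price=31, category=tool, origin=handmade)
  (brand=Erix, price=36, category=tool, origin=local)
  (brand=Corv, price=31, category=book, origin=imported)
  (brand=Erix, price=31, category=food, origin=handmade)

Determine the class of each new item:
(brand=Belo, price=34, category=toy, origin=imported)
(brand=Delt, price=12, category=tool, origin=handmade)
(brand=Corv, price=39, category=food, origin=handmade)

Negative, Positive, Negative

The simplest hypothesis consistent with all the labels is: price ≤ 19.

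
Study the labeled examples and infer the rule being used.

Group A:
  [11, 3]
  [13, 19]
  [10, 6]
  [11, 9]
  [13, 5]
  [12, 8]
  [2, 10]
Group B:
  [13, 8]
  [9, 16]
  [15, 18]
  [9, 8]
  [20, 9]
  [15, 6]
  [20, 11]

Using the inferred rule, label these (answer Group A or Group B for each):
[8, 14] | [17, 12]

Checking candidate rules against both groups, what survives is: sum is even.
[8, 14] — 8+14 = 22, hence Group A. [17, 12] — 17+12 = 29, hence Group B.

Group A, Group B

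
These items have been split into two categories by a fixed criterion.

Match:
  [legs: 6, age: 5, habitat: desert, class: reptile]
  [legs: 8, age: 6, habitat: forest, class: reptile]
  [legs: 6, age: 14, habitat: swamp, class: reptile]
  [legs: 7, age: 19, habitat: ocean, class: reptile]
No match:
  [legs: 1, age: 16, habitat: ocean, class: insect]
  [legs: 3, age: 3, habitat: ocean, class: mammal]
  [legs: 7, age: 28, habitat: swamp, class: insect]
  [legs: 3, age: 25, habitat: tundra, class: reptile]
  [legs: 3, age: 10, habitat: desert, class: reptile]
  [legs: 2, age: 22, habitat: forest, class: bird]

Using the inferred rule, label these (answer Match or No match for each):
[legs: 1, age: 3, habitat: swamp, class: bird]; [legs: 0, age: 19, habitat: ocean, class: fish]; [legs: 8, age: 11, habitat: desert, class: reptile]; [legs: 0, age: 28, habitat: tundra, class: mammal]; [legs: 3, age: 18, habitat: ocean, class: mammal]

No match, No match, Match, No match, No match

All 'Match' examples share one property — class is reptile AND legs ≥ 6 — and every 'No match' example lacks it.
[legs: 1, age: 3, habitat: swamp, class: bird] — class is bird, legs = 1, hence No match.
[legs: 0, age: 19, habitat: ocean, class: fish] — class is fish, legs = 0, hence No match.
[legs: 8, age: 11, habitat: desert, class: reptile] — class is reptile, legs = 8, hence Match.
[legs: 0, age: 28, habitat: tundra, class: mammal] — class is mammal, legs = 0, hence No match.
[legs: 3, age: 18, habitat: ocean, class: mammal] — class is mammal, legs = 3, hence No match.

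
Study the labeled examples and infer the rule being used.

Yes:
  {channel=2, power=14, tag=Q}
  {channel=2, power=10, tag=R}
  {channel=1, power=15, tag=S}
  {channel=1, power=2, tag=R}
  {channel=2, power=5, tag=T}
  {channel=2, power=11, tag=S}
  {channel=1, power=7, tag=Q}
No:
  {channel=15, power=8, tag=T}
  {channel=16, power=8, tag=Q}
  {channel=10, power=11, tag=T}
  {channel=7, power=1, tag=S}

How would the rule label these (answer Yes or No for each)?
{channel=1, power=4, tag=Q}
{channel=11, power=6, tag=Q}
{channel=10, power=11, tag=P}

The rule appears to be: channel ≤ 2.
{channel=1, power=4, tag=Q}: Yes (channel = 1).
{channel=11, power=6, tag=Q}: No (channel = 11).
{channel=10, power=11, tag=P}: No (channel = 10).

Yes, No, No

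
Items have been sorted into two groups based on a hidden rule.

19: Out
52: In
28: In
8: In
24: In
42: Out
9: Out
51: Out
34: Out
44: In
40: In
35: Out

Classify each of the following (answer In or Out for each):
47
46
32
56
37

Out, Out, In, In, Out

The classifier is using: multiple of 4.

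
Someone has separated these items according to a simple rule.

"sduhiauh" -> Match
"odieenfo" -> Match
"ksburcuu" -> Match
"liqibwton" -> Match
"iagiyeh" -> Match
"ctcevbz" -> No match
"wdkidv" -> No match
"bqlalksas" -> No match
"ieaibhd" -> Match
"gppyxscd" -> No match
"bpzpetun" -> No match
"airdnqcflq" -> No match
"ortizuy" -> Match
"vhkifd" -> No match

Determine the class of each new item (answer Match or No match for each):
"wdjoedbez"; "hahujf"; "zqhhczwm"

Match, No match, No match

The distinguishing property — has ≥ 3 vowels — holds for all the 'Match' cases and none of the 'No match' cases.
"wdjoedbez": 3 vowels, qualifies → Match. "hahujf": 2 vowels, lacks this property → No match. "zqhhczwm": 0 vowels, lacks this property → No match.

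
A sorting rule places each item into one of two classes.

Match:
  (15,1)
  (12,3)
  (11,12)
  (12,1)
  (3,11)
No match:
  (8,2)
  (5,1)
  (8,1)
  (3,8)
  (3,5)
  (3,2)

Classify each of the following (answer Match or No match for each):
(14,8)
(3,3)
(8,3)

Match, No match, No match

Every 'Match' example satisfies: sum ≥ 13. None of the 'No match' examples do.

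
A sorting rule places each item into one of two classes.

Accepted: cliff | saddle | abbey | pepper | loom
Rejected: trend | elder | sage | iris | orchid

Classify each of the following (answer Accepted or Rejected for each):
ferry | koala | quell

The classifier is using: has a double letter.
Accepted: ferry, since 'rr' doubled.
Rejected: koala, since no doubled letter.
Accepted: quell, since 'll' doubled.

Accepted, Rejected, Accepted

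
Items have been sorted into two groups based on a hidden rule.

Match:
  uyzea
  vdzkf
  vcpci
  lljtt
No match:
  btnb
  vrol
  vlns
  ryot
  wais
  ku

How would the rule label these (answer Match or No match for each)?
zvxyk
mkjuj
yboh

Match, Match, No match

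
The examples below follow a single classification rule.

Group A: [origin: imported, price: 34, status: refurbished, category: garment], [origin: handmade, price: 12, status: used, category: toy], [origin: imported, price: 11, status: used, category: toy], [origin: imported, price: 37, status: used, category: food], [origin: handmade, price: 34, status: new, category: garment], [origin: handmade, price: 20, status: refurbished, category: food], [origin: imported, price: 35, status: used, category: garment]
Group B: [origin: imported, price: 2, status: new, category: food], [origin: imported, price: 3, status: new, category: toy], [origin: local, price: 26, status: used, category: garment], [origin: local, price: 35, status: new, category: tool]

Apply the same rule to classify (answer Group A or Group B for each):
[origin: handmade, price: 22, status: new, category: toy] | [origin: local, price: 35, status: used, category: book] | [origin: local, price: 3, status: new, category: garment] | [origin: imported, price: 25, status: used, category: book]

The simplest hypothesis consistent with all the labels is: origin is not local AND price ≥ 11.

Group A, Group B, Group B, Group A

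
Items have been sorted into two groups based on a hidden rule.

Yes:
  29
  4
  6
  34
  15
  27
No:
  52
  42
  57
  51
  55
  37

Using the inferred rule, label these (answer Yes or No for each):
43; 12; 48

The classifier is using: at most 34.
43: No (43 > 34).
12: Yes (12 ≤ 34).
48: No (48 > 34).

No, Yes, No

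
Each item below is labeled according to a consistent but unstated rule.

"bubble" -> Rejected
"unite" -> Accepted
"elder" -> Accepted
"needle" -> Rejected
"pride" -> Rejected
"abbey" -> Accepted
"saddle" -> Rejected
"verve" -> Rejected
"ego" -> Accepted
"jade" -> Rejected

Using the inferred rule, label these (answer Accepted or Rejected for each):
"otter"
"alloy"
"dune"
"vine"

Accepted, Accepted, Rejected, Rejected

Checking candidate rules against both groups, what survives is: starts with a vowel.
Accepted: "otter", since starts with 'o'.
Accepted: "alloy", since starts with 'a'.
Rejected: "dune", since starts with 'd'.
Rejected: "vine", since starts with 'v'.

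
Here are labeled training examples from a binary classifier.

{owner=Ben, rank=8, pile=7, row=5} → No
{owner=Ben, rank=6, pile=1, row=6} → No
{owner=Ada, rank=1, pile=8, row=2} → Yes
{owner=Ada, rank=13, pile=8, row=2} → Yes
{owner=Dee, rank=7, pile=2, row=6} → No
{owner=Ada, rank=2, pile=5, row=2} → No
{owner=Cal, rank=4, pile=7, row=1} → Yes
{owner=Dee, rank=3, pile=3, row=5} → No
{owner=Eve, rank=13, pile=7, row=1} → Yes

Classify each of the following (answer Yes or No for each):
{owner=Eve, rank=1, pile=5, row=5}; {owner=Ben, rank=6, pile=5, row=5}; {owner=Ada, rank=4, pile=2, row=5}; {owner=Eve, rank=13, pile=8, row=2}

No, No, No, Yes

The simplest hypothesis consistent with all the labels is: pile ≥ 7 AND row ≤ 2.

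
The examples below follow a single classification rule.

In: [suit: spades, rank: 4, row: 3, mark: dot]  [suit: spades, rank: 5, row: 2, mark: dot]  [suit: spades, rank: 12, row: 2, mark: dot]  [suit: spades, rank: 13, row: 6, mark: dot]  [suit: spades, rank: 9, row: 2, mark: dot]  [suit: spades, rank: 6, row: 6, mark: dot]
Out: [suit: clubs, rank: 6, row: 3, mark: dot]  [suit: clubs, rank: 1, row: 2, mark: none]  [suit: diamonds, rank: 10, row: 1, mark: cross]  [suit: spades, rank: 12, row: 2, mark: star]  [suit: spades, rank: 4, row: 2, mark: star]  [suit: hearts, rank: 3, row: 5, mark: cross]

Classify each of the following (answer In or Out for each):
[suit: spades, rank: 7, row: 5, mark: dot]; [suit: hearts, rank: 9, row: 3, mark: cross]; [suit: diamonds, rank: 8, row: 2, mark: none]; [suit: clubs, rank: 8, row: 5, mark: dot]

In, Out, Out, Out

The distinguishing property — suit is spades AND mark is dot — holds for all the 'In' cases and none of the 'Out' cases.
[suit: spades, rank: 7, row: 5, mark: dot]: In (suit is spades, mark is dot).
[suit: hearts, rank: 9, row: 3, mark: cross]: Out (suit is hearts, mark is cross).
[suit: diamonds, rank: 8, row: 2, mark: none]: Out (suit is diamonds, mark is none).
[suit: clubs, rank: 8, row: 5, mark: dot]: Out (suit is clubs, mark is dot).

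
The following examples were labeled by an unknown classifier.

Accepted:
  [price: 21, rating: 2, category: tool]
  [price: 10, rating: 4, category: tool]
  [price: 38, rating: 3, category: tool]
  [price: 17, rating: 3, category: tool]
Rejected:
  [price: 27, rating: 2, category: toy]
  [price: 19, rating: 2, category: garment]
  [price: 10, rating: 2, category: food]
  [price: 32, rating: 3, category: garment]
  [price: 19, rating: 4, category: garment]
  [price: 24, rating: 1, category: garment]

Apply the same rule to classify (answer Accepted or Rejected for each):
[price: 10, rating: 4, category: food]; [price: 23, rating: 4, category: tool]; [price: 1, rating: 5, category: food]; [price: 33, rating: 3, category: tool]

The simplest hypothesis consistent with all the labels is: category is tool.
Rejected: [price: 10, rating: 4, category: food], since category is food. Accepted: [price: 23, rating: 4, category: tool], since category is tool. Rejected: [price: 1, rating: 5, category: food], since category is food. Accepted: [price: 33, rating: 3, category: tool], since category is tool.

Rejected, Accepted, Rejected, Accepted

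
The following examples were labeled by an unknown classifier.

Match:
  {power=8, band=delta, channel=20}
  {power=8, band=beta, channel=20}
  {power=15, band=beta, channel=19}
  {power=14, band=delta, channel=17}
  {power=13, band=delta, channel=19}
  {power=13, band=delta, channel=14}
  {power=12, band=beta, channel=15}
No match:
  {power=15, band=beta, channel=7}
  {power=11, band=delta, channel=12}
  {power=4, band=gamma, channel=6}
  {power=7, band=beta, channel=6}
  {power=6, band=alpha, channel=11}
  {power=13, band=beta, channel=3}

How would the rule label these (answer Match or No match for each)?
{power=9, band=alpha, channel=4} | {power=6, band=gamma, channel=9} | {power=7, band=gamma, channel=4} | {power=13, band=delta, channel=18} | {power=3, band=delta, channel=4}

The pattern is that an item is 'Match' exactly when: channel ≥ 14.
{power=9, band=alpha, channel=4}: No match (channel = 4).
{power=6, band=gamma, channel=9}: No match (channel = 9).
{power=7, band=gamma, channel=4}: No match (channel = 4).
{power=13, band=delta, channel=18}: Match (channel = 18).
{power=3, band=delta, channel=4}: No match (channel = 4).

No match, No match, No match, Match, No match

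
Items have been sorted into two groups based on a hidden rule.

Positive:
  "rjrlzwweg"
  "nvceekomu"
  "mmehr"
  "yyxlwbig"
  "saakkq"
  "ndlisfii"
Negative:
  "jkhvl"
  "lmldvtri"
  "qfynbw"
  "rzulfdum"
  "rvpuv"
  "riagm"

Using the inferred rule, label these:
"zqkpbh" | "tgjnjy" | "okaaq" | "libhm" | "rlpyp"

The distinguishing property — has a double letter — holds for all the 'Positive' cases and none of the 'Negative' cases.

Negative, Negative, Positive, Negative, Negative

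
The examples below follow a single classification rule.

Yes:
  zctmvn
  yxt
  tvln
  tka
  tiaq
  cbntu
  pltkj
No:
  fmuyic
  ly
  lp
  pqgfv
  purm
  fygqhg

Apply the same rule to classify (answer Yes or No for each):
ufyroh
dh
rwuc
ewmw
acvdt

No, No, No, No, Yes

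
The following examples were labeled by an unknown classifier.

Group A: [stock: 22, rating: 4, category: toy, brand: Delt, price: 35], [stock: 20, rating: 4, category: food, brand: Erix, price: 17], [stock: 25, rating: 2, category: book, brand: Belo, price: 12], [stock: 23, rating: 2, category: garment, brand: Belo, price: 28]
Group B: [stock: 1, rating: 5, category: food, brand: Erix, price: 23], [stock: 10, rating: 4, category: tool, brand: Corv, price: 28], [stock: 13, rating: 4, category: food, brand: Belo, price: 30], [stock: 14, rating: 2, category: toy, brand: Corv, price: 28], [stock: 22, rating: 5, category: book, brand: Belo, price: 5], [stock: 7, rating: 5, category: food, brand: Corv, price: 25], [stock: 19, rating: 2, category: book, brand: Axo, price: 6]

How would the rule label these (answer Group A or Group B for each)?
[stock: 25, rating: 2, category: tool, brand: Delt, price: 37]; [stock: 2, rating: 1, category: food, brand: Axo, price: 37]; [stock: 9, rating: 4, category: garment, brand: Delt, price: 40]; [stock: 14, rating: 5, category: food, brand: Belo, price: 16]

Rule: price ≥ 6 AND stock ≥ 20. This holds for each 'Group A' example and fails for each 'Group B' one.
[stock: 25, rating: 2, category: tool, brand: Delt, price: 37]: Group A (price = 37, stock = 25). [stock: 2, rating: 1, category: food, brand: Axo, price: 37]: Group B (price = 37, stock = 2). [stock: 9, rating: 4, category: garment, brand: Delt, price: 40]: Group B (price = 40, stock = 9). [stock: 14, rating: 5, category: food, brand: Belo, price: 16]: Group B (price = 16, stock = 14).

Group A, Group B, Group B, Group B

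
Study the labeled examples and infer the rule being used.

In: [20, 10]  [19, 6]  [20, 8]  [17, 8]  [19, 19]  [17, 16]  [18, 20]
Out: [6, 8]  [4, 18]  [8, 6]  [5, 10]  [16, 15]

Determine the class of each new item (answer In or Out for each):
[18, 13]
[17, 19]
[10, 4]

A rule that fits every label: first ≥ 17 — true of each 'In' example, false of each 'Out' one.

In, In, Out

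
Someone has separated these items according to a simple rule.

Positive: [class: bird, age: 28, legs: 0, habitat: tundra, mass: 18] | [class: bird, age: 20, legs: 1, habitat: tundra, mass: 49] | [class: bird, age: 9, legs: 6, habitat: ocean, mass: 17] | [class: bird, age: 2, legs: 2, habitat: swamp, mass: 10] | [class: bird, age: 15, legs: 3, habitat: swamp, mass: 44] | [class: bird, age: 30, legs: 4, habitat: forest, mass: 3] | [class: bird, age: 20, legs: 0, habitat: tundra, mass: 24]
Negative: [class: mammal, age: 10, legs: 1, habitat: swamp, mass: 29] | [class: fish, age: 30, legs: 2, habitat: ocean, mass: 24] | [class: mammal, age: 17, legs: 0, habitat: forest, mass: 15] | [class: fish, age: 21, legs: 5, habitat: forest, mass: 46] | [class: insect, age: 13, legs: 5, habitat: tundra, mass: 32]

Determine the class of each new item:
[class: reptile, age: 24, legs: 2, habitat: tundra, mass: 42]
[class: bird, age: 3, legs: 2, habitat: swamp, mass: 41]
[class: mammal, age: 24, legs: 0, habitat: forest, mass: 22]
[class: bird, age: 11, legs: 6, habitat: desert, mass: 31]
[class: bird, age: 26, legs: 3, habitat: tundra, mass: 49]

The distinguishing property — class is bird — holds for all the 'Positive' cases and none of the 'Negative' cases.
[class: reptile, age: 24, legs: 2, habitat: tundra, mass: 42] → class is reptile → Negative. [class: bird, age: 3, legs: 2, habitat: swamp, mass: 41] → class is bird → Positive. [class: mammal, age: 24, legs: 0, habitat: forest, mass: 22] → class is mammal → Negative. [class: bird, age: 11, legs: 6, habitat: desert, mass: 31] → class is bird → Positive. [class: bird, age: 26, legs: 3, habitat: tundra, mass: 49] → class is bird → Positive.

Negative, Positive, Negative, Positive, Positive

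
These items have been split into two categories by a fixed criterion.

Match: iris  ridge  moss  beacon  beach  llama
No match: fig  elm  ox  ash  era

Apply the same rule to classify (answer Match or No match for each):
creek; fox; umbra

Match, No match, Match

Every 'Match' example satisfies: length ≥ 4. None of the 'No match' examples do.
creek: length 5, fits → Match.
fox: length 3, lacks this property → No match.
umbra: length 5, fits → Match.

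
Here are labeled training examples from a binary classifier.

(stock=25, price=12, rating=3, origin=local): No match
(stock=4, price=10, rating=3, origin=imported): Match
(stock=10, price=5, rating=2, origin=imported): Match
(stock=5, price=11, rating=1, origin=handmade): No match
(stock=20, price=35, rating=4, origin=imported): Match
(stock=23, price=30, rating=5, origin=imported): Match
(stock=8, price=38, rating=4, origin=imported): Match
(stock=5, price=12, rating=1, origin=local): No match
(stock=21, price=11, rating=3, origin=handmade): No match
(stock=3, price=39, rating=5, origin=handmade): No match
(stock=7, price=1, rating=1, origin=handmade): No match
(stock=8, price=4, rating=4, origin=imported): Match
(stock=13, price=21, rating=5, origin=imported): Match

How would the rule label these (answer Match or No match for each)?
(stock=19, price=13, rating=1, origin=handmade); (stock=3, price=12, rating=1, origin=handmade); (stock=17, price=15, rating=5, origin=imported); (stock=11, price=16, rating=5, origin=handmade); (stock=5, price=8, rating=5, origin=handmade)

No match, No match, Match, No match, No match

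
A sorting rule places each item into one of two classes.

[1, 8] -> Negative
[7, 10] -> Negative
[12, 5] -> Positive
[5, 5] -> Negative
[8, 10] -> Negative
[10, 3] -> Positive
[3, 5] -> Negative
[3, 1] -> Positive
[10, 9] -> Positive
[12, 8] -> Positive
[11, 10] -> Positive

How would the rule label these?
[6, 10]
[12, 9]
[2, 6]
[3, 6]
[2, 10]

The simplest hypothesis consistent with all the labels is: first > second.
Negative: [6, 10], since 6 < 10.
Positive: [12, 9], since 12 > 9.
Negative: [2, 6], since 2 < 6.
Negative: [3, 6], since 3 < 6.
Negative: [2, 10], since 2 < 10.

Negative, Positive, Negative, Negative, Negative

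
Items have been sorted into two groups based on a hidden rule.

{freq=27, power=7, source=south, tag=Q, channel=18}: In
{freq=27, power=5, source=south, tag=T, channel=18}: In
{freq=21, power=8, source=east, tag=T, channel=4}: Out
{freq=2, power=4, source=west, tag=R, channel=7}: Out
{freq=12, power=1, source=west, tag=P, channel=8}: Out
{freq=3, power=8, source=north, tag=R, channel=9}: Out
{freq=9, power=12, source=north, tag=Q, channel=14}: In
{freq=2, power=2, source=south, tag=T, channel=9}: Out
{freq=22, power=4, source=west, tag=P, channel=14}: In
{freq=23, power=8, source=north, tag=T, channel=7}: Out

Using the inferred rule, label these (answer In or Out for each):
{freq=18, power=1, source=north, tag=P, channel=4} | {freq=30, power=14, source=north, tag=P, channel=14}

The rule appears to be: channel ≥ 14.
{freq=18, power=1, source=north, tag=P, channel=4}: Out (channel = 4). {freq=30, power=14, source=north, tag=P, channel=14}: In (channel = 14).

Out, In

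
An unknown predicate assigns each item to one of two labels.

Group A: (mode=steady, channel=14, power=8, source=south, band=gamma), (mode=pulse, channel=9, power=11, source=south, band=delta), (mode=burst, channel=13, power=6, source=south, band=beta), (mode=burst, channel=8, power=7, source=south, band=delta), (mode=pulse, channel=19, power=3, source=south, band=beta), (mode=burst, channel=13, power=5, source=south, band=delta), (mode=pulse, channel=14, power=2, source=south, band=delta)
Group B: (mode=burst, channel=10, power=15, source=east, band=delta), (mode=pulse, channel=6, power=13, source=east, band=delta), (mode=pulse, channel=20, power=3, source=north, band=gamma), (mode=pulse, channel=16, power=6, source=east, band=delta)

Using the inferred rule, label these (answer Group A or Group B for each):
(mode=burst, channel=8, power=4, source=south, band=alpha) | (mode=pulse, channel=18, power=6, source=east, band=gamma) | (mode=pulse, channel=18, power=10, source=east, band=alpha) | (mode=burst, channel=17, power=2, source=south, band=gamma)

Comparing the two groups points to one rule — source is south.
(mode=burst, channel=8, power=4, source=south, band=alpha): source is south, passes → Group A. (mode=pulse, channel=18, power=6, source=east, band=gamma): source is east, does not fit → Group B. (mode=pulse, channel=18, power=10, source=east, band=alpha): source is east, does not fit → Group B. (mode=burst, channel=17, power=2, source=south, band=gamma): source is south, passes → Group A.

Group A, Group B, Group B, Group A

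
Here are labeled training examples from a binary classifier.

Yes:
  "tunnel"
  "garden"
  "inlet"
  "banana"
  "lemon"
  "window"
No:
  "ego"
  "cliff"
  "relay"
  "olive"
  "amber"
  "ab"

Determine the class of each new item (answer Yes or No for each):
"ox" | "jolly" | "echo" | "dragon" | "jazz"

No, No, No, Yes, No

The common property of the 'Yes' items is: contains 'n'. No 'No' item has it.
"ox" → no 'n' → No. "jolly" → no 'n' → No. "echo" → no 'n' → No. "dragon" → has 'n' → Yes. "jazz" → no 'n' → No.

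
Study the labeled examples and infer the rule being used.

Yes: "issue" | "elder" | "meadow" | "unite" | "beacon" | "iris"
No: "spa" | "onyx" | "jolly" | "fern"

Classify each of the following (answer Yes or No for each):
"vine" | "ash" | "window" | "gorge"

Yes, No, Yes, Yes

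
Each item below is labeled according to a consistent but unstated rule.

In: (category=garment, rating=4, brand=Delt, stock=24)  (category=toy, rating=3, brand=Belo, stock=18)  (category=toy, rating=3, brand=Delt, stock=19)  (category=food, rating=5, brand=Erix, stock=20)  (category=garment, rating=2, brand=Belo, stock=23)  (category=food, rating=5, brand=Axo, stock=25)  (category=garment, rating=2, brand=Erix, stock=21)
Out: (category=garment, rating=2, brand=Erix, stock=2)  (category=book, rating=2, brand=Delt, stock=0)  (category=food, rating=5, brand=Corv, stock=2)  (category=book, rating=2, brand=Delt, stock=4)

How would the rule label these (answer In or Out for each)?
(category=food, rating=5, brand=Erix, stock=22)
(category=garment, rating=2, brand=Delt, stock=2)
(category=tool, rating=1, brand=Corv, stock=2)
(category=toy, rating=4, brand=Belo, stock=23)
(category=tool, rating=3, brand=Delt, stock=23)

'In' ⟺ stock ≥ 18.
(category=food, rating=5, brand=Erix, stock=22): In (stock = 22).
(category=garment, rating=2, brand=Delt, stock=2): Out (stock = 2).
(category=tool, rating=1, brand=Corv, stock=2): Out (stock = 2).
(category=toy, rating=4, brand=Belo, stock=23): In (stock = 23).
(category=tool, rating=3, brand=Delt, stock=23): In (stock = 23).

In, Out, Out, In, In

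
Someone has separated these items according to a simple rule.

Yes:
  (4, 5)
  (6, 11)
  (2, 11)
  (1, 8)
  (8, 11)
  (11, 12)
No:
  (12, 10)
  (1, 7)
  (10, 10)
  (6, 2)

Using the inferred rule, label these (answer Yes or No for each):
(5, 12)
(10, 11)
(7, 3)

Yes, Yes, No

The rule appears to be: sum is odd.
(5, 12) → 5+12 = 17 → Yes.
(10, 11) → 10+11 = 21 → Yes.
(7, 3) → 7+3 = 10 → No.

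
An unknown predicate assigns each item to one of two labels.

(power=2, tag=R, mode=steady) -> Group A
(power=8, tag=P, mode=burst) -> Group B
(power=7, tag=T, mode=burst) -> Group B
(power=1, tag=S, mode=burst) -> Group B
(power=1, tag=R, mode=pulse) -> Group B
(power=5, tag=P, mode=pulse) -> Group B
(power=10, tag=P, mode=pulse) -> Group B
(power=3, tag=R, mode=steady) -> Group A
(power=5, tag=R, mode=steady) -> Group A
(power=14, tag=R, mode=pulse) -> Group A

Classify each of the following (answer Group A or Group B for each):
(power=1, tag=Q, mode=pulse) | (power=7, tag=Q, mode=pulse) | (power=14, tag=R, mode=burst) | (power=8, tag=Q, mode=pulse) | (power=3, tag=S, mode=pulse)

All 'Group A' examples share one property — tag is R AND power ≥ 2 — and every 'Group B' example lacks it.
(power=1, tag=Q, mode=pulse): Group B (tag is Q, power = 1). (power=7, tag=Q, mode=pulse): Group B (tag is Q, power = 7). (power=14, tag=R, mode=burst): Group A (tag is R, power = 14). (power=8, tag=Q, mode=pulse): Group B (tag is Q, power = 8). (power=3, tag=S, mode=pulse): Group B (tag is S, power = 3).

Group B, Group B, Group A, Group B, Group B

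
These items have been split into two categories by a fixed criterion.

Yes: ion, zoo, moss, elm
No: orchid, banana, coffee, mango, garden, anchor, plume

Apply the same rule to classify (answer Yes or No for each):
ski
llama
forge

Every 'Yes' example satisfies: length ≤ 4. None of the 'No' examples do.
ski → length 3 → Yes.
llama → length 5 → No.
forge → length 5 → No.

Yes, No, No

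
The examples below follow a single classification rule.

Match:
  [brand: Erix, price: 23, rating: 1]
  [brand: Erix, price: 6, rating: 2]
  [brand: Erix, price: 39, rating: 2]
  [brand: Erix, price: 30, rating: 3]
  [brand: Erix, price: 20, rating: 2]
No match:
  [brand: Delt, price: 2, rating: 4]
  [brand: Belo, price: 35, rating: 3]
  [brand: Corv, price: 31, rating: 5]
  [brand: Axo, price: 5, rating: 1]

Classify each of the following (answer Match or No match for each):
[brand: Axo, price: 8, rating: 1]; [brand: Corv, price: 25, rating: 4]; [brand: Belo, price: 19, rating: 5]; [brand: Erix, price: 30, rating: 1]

The pattern is that an item is 'Match' exactly when: brand is Erix.
No match: [brand: Axo, price: 8, rating: 1], since brand is Axo.
No match: [brand: Corv, price: 25, rating: 4], since brand is Corv.
No match: [brand: Belo, price: 19, rating: 5], since brand is Belo.
Match: [brand: Erix, price: 30, rating: 1], since brand is Erix.

No match, No match, No match, Match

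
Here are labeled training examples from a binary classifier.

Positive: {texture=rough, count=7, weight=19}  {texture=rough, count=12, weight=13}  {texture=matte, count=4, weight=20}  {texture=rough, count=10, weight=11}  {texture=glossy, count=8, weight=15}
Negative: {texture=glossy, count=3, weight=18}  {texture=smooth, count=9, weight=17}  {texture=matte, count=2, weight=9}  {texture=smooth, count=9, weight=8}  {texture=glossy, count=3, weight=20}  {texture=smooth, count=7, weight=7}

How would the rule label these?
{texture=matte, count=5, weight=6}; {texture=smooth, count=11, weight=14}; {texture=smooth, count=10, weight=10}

Positive, Negative, Negative

All 'Positive' examples share one property — texture is not smooth AND count ≥ 4 — and every 'Negative' example lacks it.
{texture=matte, count=5, weight=6} → texture is matte, count = 5 → Positive. {texture=smooth, count=11, weight=14} → texture is smooth, count = 11 → Negative. {texture=smooth, count=10, weight=10} → texture is smooth, count = 10 → Negative.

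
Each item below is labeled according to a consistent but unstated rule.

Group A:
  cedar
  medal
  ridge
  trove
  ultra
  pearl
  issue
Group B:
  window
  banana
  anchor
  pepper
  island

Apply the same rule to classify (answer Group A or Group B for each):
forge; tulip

Group A, Group A

'Group A' ⟺ odd length.
forge: length 5 — matches, so Group A.
tulip: length 5 — matches, so Group A.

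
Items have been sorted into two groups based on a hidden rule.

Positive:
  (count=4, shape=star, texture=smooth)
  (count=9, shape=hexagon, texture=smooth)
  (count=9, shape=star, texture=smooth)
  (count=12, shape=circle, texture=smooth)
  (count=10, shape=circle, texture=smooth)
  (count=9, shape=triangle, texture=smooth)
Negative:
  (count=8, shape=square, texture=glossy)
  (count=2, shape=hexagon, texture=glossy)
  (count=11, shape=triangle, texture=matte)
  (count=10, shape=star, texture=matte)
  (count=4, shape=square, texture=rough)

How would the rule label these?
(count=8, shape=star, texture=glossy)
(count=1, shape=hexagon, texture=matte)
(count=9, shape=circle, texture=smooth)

All 'Positive' examples share one property — texture is smooth — and every 'Negative' example lacks it.
(count=8, shape=star, texture=glossy) → texture is glossy → Negative. (count=1, shape=hexagon, texture=matte) → texture is matte → Negative. (count=9, shape=circle, texture=smooth) → texture is smooth → Positive.

Negative, Negative, Positive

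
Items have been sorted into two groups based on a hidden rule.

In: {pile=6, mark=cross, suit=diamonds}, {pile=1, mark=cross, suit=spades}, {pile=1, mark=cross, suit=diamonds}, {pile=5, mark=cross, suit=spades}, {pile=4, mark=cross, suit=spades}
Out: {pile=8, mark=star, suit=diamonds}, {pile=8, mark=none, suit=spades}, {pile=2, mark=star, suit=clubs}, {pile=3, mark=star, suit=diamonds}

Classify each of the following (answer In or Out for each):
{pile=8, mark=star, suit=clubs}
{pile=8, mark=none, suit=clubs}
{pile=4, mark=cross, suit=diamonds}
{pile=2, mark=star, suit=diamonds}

Out, Out, In, Out

Every 'In' example satisfies: mark is cross. None of the 'Out' examples do.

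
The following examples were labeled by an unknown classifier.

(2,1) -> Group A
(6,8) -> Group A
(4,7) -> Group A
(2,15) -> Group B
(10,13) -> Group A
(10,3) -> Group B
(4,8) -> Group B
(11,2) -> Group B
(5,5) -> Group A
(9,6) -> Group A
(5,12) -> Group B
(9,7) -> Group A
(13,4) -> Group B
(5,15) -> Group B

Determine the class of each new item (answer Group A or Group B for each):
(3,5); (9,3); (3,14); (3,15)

Group A, Group B, Group B, Group B

One predicate separates the groups cleanly: |first − second| ≤ 3.
(3,5): Group A (|3−5| = 2). (9,3): Group B (|9−3| = 6). (3,14): Group B (|3−14| = 11). (3,15): Group B (|3−15| = 12).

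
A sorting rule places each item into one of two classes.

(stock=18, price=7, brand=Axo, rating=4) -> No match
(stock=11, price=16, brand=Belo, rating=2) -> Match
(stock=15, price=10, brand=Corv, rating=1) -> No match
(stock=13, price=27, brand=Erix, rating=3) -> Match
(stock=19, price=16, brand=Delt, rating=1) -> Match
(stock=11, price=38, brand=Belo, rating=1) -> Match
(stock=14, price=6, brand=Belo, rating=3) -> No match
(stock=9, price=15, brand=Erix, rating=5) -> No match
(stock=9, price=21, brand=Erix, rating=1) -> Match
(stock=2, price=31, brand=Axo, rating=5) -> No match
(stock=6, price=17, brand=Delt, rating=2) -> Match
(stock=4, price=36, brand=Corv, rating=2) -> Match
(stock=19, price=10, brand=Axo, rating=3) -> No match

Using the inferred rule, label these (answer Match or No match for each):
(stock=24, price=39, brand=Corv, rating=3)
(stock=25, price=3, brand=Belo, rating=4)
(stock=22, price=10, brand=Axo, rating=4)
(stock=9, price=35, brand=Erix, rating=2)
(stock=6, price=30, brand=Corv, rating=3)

The classifier is using: stock ≥ 4 AND price ≥ 16.
(stock=24, price=39, brand=Corv, rating=3): Match (stock = 24, price = 39). (stock=25, price=3, brand=Belo, rating=4): No match (stock = 25, price = 3). (stock=22, price=10, brand=Axo, rating=4): No match (stock = 22, price = 10). (stock=9, price=35, brand=Erix, rating=2): Match (stock = 9, price = 35). (stock=6, price=30, brand=Corv, rating=3): Match (stock = 6, price = 30).

Match, No match, No match, Match, Match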